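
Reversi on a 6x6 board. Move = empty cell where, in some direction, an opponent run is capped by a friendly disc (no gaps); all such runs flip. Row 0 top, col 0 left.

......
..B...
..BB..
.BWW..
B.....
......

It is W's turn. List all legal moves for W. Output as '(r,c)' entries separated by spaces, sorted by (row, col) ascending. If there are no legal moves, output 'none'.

Answer: (0,2) (1,1) (1,3) (1,4) (3,0)

Derivation:
(0,1): no bracket -> illegal
(0,2): flips 2 -> legal
(0,3): no bracket -> illegal
(1,1): flips 1 -> legal
(1,3): flips 1 -> legal
(1,4): flips 1 -> legal
(2,0): no bracket -> illegal
(2,1): no bracket -> illegal
(2,4): no bracket -> illegal
(3,0): flips 1 -> legal
(3,4): no bracket -> illegal
(4,1): no bracket -> illegal
(4,2): no bracket -> illegal
(5,0): no bracket -> illegal
(5,1): no bracket -> illegal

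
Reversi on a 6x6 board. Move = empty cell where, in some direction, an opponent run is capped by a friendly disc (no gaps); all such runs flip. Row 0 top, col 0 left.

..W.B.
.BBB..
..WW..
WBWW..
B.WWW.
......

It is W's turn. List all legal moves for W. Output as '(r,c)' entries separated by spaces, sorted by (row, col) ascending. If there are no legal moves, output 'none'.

Answer: (0,0) (0,1) (0,3) (2,0) (2,4) (5,0)

Derivation:
(0,0): flips 1 -> legal
(0,1): flips 1 -> legal
(0,3): flips 1 -> legal
(0,5): no bracket -> illegal
(1,0): no bracket -> illegal
(1,4): no bracket -> illegal
(1,5): no bracket -> illegal
(2,0): flips 2 -> legal
(2,1): no bracket -> illegal
(2,4): flips 1 -> legal
(4,1): no bracket -> illegal
(5,0): flips 1 -> legal
(5,1): no bracket -> illegal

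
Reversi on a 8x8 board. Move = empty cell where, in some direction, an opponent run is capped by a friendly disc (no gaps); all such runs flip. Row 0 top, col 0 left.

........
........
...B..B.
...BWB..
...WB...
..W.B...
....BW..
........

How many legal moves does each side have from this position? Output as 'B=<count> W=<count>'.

Answer: B=7 W=7

Derivation:
-- B to move --
(2,4): flips 1 -> legal
(2,5): no bracket -> illegal
(3,2): flips 1 -> legal
(4,1): no bracket -> illegal
(4,2): flips 1 -> legal
(4,5): flips 1 -> legal
(5,1): no bracket -> illegal
(5,3): flips 1 -> legal
(5,5): no bracket -> illegal
(5,6): no bracket -> illegal
(6,1): no bracket -> illegal
(6,2): no bracket -> illegal
(6,3): no bracket -> illegal
(6,6): flips 1 -> legal
(7,4): no bracket -> illegal
(7,5): no bracket -> illegal
(7,6): flips 1 -> legal
B mobility = 7
-- W to move --
(1,2): flips 1 -> legal
(1,3): flips 2 -> legal
(1,4): no bracket -> illegal
(1,5): no bracket -> illegal
(1,6): no bracket -> illegal
(1,7): no bracket -> illegal
(2,2): no bracket -> illegal
(2,4): no bracket -> illegal
(2,5): no bracket -> illegal
(2,7): no bracket -> illegal
(3,2): flips 1 -> legal
(3,6): flips 1 -> legal
(3,7): no bracket -> illegal
(4,2): no bracket -> illegal
(4,5): flips 1 -> legal
(4,6): no bracket -> illegal
(5,3): no bracket -> illegal
(5,5): no bracket -> illegal
(6,3): flips 1 -> legal
(7,3): no bracket -> illegal
(7,4): flips 3 -> legal
(7,5): no bracket -> illegal
W mobility = 7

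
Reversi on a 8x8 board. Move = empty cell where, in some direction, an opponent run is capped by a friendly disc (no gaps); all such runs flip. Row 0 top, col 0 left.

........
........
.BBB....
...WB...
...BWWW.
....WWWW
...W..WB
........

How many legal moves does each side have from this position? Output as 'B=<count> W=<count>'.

-- B to move --
(2,4): no bracket -> illegal
(3,2): flips 1 -> legal
(3,5): no bracket -> illegal
(3,6): no bracket -> illegal
(3,7): no bracket -> illegal
(4,2): no bracket -> illegal
(4,7): flips 4 -> legal
(5,2): no bracket -> illegal
(5,3): no bracket -> illegal
(6,2): no bracket -> illegal
(6,4): flips 2 -> legal
(6,5): flips 2 -> legal
(7,2): no bracket -> illegal
(7,3): no bracket -> illegal
(7,4): no bracket -> illegal
(7,5): no bracket -> illegal
(7,6): no bracket -> illegal
(7,7): flips 4 -> legal
B mobility = 5
-- W to move --
(1,0): no bracket -> illegal
(1,1): flips 1 -> legal
(1,2): flips 2 -> legal
(1,3): flips 1 -> legal
(1,4): no bracket -> illegal
(2,0): no bracket -> illegal
(2,4): flips 1 -> legal
(2,5): no bracket -> illegal
(3,0): no bracket -> illegal
(3,1): no bracket -> illegal
(3,2): flips 1 -> legal
(3,5): flips 1 -> legal
(4,2): flips 1 -> legal
(5,2): no bracket -> illegal
(5,3): flips 1 -> legal
(7,6): no bracket -> illegal
(7,7): flips 1 -> legal
W mobility = 9

Answer: B=5 W=9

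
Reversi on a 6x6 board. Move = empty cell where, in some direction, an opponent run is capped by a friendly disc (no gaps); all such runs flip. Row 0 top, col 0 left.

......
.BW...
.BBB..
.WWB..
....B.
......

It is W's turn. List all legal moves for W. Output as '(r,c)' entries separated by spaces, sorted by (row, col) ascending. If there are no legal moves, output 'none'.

(0,0): no bracket -> illegal
(0,1): flips 2 -> legal
(0,2): no bracket -> illegal
(1,0): flips 2 -> legal
(1,3): flips 1 -> legal
(1,4): flips 1 -> legal
(2,0): no bracket -> illegal
(2,4): no bracket -> illegal
(3,0): flips 1 -> legal
(3,4): flips 2 -> legal
(3,5): no bracket -> illegal
(4,2): no bracket -> illegal
(4,3): no bracket -> illegal
(4,5): no bracket -> illegal
(5,3): no bracket -> illegal
(5,4): no bracket -> illegal
(5,5): no bracket -> illegal

Answer: (0,1) (1,0) (1,3) (1,4) (3,0) (3,4)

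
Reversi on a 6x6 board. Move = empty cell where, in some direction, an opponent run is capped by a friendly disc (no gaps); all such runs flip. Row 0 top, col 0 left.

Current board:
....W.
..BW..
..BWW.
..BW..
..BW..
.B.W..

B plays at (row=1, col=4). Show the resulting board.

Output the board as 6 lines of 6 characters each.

Answer: ....W.
..BBB.
..BBW.
..BW..
..BW..
.B.W..

Derivation:
Place B at (1,4); scan 8 dirs for brackets.
Dir NW: first cell '.' (not opp) -> no flip
Dir N: opp run (0,4), next=edge -> no flip
Dir NE: first cell '.' (not opp) -> no flip
Dir W: opp run (1,3) capped by B -> flip
Dir E: first cell '.' (not opp) -> no flip
Dir SW: opp run (2,3) capped by B -> flip
Dir S: opp run (2,4), next='.' -> no flip
Dir SE: first cell '.' (not opp) -> no flip
All flips: (1,3) (2,3)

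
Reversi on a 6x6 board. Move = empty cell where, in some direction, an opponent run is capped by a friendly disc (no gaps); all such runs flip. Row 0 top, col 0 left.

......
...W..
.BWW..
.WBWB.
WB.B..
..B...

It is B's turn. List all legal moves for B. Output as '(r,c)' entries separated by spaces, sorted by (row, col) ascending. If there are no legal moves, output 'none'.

Answer: (0,3) (1,2) (1,4) (2,4) (3,0)

Derivation:
(0,2): no bracket -> illegal
(0,3): flips 3 -> legal
(0,4): no bracket -> illegal
(1,1): no bracket -> illegal
(1,2): flips 2 -> legal
(1,4): flips 1 -> legal
(2,0): no bracket -> illegal
(2,4): flips 2 -> legal
(3,0): flips 1 -> legal
(4,2): no bracket -> illegal
(4,4): no bracket -> illegal
(5,0): no bracket -> illegal
(5,1): no bracket -> illegal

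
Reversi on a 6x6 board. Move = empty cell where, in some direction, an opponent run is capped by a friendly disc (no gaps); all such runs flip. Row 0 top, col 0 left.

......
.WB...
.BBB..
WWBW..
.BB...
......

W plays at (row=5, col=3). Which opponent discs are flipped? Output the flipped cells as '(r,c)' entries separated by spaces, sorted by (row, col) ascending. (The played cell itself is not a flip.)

Dir NW: opp run (4,2) capped by W -> flip
Dir N: first cell '.' (not opp) -> no flip
Dir NE: first cell '.' (not opp) -> no flip
Dir W: first cell '.' (not opp) -> no flip
Dir E: first cell '.' (not opp) -> no flip
Dir SW: edge -> no flip
Dir S: edge -> no flip
Dir SE: edge -> no flip

Answer: (4,2)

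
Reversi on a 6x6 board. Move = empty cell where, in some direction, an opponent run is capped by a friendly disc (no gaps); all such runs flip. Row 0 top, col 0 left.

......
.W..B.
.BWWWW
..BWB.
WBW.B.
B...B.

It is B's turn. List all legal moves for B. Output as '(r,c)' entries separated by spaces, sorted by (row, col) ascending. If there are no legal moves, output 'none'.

(0,0): flips 3 -> legal
(0,1): flips 1 -> legal
(0,2): no bracket -> illegal
(1,0): no bracket -> illegal
(1,2): flips 2 -> legal
(1,3): no bracket -> illegal
(1,5): no bracket -> illegal
(2,0): no bracket -> illegal
(3,0): flips 1 -> legal
(3,1): no bracket -> illegal
(3,5): no bracket -> illegal
(4,3): flips 1 -> legal
(5,1): no bracket -> illegal
(5,2): flips 1 -> legal
(5,3): no bracket -> illegal

Answer: (0,0) (0,1) (1,2) (3,0) (4,3) (5,2)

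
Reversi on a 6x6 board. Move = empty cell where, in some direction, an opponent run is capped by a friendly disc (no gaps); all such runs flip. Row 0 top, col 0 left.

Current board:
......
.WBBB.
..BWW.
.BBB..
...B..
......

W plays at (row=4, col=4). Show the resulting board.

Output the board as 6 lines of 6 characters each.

Place W at (4,4); scan 8 dirs for brackets.
Dir NW: opp run (3,3) (2,2) capped by W -> flip
Dir N: first cell '.' (not opp) -> no flip
Dir NE: first cell '.' (not opp) -> no flip
Dir W: opp run (4,3), next='.' -> no flip
Dir E: first cell '.' (not opp) -> no flip
Dir SW: first cell '.' (not opp) -> no flip
Dir S: first cell '.' (not opp) -> no flip
Dir SE: first cell '.' (not opp) -> no flip
All flips: (2,2) (3,3)

Answer: ......
.WBBB.
..WWW.
.BBW..
...BW.
......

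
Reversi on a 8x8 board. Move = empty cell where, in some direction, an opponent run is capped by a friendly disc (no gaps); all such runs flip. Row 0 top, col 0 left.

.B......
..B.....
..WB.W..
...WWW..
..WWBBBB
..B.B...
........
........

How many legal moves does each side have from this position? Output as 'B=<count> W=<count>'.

Answer: B=9 W=11

Derivation:
-- B to move --
(1,1): flips 2 -> legal
(1,3): no bracket -> illegal
(1,4): no bracket -> illegal
(1,5): flips 2 -> legal
(1,6): flips 3 -> legal
(2,1): flips 1 -> legal
(2,4): flips 2 -> legal
(2,6): flips 1 -> legal
(3,1): no bracket -> illegal
(3,2): flips 3 -> legal
(3,6): no bracket -> illegal
(4,1): flips 2 -> legal
(5,1): no bracket -> illegal
(5,3): flips 2 -> legal
B mobility = 9
-- W to move --
(0,0): no bracket -> illegal
(0,2): flips 1 -> legal
(0,3): no bracket -> illegal
(1,0): no bracket -> illegal
(1,1): no bracket -> illegal
(1,3): flips 1 -> legal
(1,4): no bracket -> illegal
(2,1): no bracket -> illegal
(2,4): flips 1 -> legal
(3,2): no bracket -> illegal
(3,6): no bracket -> illegal
(3,7): no bracket -> illegal
(4,1): no bracket -> illegal
(5,1): no bracket -> illegal
(5,3): flips 1 -> legal
(5,5): flips 2 -> legal
(5,6): flips 1 -> legal
(5,7): flips 1 -> legal
(6,1): flips 1 -> legal
(6,2): flips 1 -> legal
(6,3): no bracket -> illegal
(6,4): flips 2 -> legal
(6,5): flips 1 -> legal
W mobility = 11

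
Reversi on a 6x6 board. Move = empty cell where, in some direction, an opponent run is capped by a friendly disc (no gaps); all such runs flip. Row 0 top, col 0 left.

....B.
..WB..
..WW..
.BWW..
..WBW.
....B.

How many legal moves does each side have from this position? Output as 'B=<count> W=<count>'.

Answer: B=6 W=6

Derivation:
-- B to move --
(0,1): no bracket -> illegal
(0,2): no bracket -> illegal
(0,3): no bracket -> illegal
(1,1): flips 1 -> legal
(1,4): no bracket -> illegal
(2,1): flips 1 -> legal
(2,4): no bracket -> illegal
(3,4): flips 3 -> legal
(3,5): no bracket -> illegal
(4,1): flips 1 -> legal
(4,5): flips 1 -> legal
(5,1): no bracket -> illegal
(5,2): no bracket -> illegal
(5,3): flips 1 -> legal
(5,5): no bracket -> illegal
B mobility = 6
-- W to move --
(0,2): no bracket -> illegal
(0,3): flips 1 -> legal
(0,5): no bracket -> illegal
(1,4): flips 1 -> legal
(1,5): no bracket -> illegal
(2,0): flips 1 -> legal
(2,1): no bracket -> illegal
(2,4): no bracket -> illegal
(3,0): flips 1 -> legal
(3,4): no bracket -> illegal
(4,0): flips 1 -> legal
(4,1): no bracket -> illegal
(4,5): no bracket -> illegal
(5,2): no bracket -> illegal
(5,3): flips 1 -> legal
(5,5): no bracket -> illegal
W mobility = 6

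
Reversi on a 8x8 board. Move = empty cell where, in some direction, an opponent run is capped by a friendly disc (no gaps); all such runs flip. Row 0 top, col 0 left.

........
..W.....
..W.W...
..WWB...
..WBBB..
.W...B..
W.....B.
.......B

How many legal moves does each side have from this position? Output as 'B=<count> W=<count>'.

-- B to move --
(0,1): no bracket -> illegal
(0,2): no bracket -> illegal
(0,3): no bracket -> illegal
(1,1): flips 2 -> legal
(1,3): no bracket -> illegal
(1,4): flips 1 -> legal
(1,5): no bracket -> illegal
(2,1): flips 1 -> legal
(2,3): flips 1 -> legal
(2,5): no bracket -> illegal
(3,1): flips 2 -> legal
(3,5): no bracket -> illegal
(4,0): no bracket -> illegal
(4,1): flips 1 -> legal
(5,0): no bracket -> illegal
(5,2): no bracket -> illegal
(5,3): no bracket -> illegal
(6,1): no bracket -> illegal
(6,2): no bracket -> illegal
(7,0): no bracket -> illegal
(7,1): no bracket -> illegal
B mobility = 6
-- W to move --
(2,3): no bracket -> illegal
(2,5): no bracket -> illegal
(3,5): flips 1 -> legal
(3,6): no bracket -> illegal
(4,6): flips 3 -> legal
(5,2): no bracket -> illegal
(5,3): flips 1 -> legal
(5,4): flips 3 -> legal
(5,6): no bracket -> illegal
(5,7): no bracket -> illegal
(6,4): no bracket -> illegal
(6,5): no bracket -> illegal
(6,7): no bracket -> illegal
(7,5): no bracket -> illegal
(7,6): no bracket -> illegal
W mobility = 4

Answer: B=6 W=4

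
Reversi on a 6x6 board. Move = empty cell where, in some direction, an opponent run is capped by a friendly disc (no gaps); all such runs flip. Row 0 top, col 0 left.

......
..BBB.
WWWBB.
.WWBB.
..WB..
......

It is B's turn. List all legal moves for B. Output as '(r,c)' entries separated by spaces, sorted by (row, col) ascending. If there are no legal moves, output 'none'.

(1,0): flips 2 -> legal
(1,1): flips 1 -> legal
(3,0): flips 3 -> legal
(4,0): flips 2 -> legal
(4,1): flips 2 -> legal
(5,1): flips 1 -> legal
(5,2): flips 3 -> legal
(5,3): no bracket -> illegal

Answer: (1,0) (1,1) (3,0) (4,0) (4,1) (5,1) (5,2)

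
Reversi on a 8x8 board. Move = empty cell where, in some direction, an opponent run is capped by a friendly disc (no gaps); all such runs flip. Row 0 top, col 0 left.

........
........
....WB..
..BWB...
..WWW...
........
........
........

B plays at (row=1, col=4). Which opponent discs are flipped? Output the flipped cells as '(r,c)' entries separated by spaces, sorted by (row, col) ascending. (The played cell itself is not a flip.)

Dir NW: first cell '.' (not opp) -> no flip
Dir N: first cell '.' (not opp) -> no flip
Dir NE: first cell '.' (not opp) -> no flip
Dir W: first cell '.' (not opp) -> no flip
Dir E: first cell '.' (not opp) -> no flip
Dir SW: first cell '.' (not opp) -> no flip
Dir S: opp run (2,4) capped by B -> flip
Dir SE: first cell 'B' (not opp) -> no flip

Answer: (2,4)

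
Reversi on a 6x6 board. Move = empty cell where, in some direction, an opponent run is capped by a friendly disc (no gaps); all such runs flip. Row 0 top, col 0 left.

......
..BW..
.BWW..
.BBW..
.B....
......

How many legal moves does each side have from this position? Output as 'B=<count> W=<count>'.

-- B to move --
(0,2): no bracket -> illegal
(0,3): no bracket -> illegal
(0,4): flips 2 -> legal
(1,1): no bracket -> illegal
(1,4): flips 2 -> legal
(2,4): flips 2 -> legal
(3,4): flips 2 -> legal
(4,2): no bracket -> illegal
(4,3): no bracket -> illegal
(4,4): no bracket -> illegal
B mobility = 4
-- W to move --
(0,1): flips 1 -> legal
(0,2): flips 1 -> legal
(0,3): no bracket -> illegal
(1,0): no bracket -> illegal
(1,1): flips 1 -> legal
(2,0): flips 1 -> legal
(3,0): flips 2 -> legal
(4,0): flips 1 -> legal
(4,2): flips 1 -> legal
(4,3): no bracket -> illegal
(5,0): flips 2 -> legal
(5,1): no bracket -> illegal
(5,2): no bracket -> illegal
W mobility = 8

Answer: B=4 W=8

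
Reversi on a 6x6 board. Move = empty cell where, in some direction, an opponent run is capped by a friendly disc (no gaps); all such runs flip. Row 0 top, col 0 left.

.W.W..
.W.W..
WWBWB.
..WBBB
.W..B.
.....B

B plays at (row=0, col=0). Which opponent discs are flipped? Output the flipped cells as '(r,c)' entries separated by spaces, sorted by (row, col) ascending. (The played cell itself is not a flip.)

Answer: (1,1)

Derivation:
Dir NW: edge -> no flip
Dir N: edge -> no flip
Dir NE: edge -> no flip
Dir W: edge -> no flip
Dir E: opp run (0,1), next='.' -> no flip
Dir SW: edge -> no flip
Dir S: first cell '.' (not opp) -> no flip
Dir SE: opp run (1,1) capped by B -> flip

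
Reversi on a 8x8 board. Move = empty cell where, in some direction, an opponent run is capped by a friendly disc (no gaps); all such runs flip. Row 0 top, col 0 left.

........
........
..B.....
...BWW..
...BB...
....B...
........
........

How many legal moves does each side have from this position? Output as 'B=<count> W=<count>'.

-- B to move --
(2,3): no bracket -> illegal
(2,4): flips 1 -> legal
(2,5): flips 1 -> legal
(2,6): flips 1 -> legal
(3,6): flips 2 -> legal
(4,5): no bracket -> illegal
(4,6): no bracket -> illegal
B mobility = 4
-- W to move --
(1,1): no bracket -> illegal
(1,2): no bracket -> illegal
(1,3): no bracket -> illegal
(2,1): no bracket -> illegal
(2,3): no bracket -> illegal
(2,4): no bracket -> illegal
(3,1): no bracket -> illegal
(3,2): flips 1 -> legal
(4,2): no bracket -> illegal
(4,5): no bracket -> illegal
(5,2): flips 1 -> legal
(5,3): flips 1 -> legal
(5,5): no bracket -> illegal
(6,3): no bracket -> illegal
(6,4): flips 2 -> legal
(6,5): no bracket -> illegal
W mobility = 4

Answer: B=4 W=4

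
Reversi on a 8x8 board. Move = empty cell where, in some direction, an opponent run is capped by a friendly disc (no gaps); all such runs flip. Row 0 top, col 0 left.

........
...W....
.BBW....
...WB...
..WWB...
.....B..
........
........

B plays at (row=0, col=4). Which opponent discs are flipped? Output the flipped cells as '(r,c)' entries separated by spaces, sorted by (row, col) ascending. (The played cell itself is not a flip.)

Dir NW: edge -> no flip
Dir N: edge -> no flip
Dir NE: edge -> no flip
Dir W: first cell '.' (not opp) -> no flip
Dir E: first cell '.' (not opp) -> no flip
Dir SW: opp run (1,3) capped by B -> flip
Dir S: first cell '.' (not opp) -> no flip
Dir SE: first cell '.' (not opp) -> no flip

Answer: (1,3)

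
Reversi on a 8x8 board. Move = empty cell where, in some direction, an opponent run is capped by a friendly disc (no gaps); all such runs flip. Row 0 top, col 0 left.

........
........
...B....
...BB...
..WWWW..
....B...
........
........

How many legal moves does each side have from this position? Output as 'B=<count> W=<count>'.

Answer: B=7 W=8

Derivation:
-- B to move --
(3,1): no bracket -> illegal
(3,2): flips 1 -> legal
(3,5): no bracket -> illegal
(3,6): flips 1 -> legal
(4,1): no bracket -> illegal
(4,6): no bracket -> illegal
(5,1): flips 1 -> legal
(5,2): flips 1 -> legal
(5,3): flips 1 -> legal
(5,5): flips 1 -> legal
(5,6): flips 1 -> legal
B mobility = 7
-- W to move --
(1,2): flips 2 -> legal
(1,3): flips 2 -> legal
(1,4): no bracket -> illegal
(2,2): flips 1 -> legal
(2,4): flips 2 -> legal
(2,5): flips 1 -> legal
(3,2): no bracket -> illegal
(3,5): no bracket -> illegal
(5,3): no bracket -> illegal
(5,5): no bracket -> illegal
(6,3): flips 1 -> legal
(6,4): flips 1 -> legal
(6,5): flips 1 -> legal
W mobility = 8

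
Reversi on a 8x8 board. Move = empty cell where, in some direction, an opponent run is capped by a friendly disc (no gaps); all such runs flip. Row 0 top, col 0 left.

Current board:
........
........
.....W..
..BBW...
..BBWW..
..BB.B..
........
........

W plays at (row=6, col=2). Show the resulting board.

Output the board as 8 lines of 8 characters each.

Answer: ........
........
.....W..
..BBW...
..BBWW..
..BW.B..
..W.....
........

Derivation:
Place W at (6,2); scan 8 dirs for brackets.
Dir NW: first cell '.' (not opp) -> no flip
Dir N: opp run (5,2) (4,2) (3,2), next='.' -> no flip
Dir NE: opp run (5,3) capped by W -> flip
Dir W: first cell '.' (not opp) -> no flip
Dir E: first cell '.' (not opp) -> no flip
Dir SW: first cell '.' (not opp) -> no flip
Dir S: first cell '.' (not opp) -> no flip
Dir SE: first cell '.' (not opp) -> no flip
All flips: (5,3)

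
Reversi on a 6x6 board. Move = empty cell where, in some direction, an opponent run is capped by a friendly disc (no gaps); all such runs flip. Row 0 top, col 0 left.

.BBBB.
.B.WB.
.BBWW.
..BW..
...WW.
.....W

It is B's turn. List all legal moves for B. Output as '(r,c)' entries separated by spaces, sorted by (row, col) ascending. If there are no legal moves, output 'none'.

Answer: (1,2) (2,5) (3,4) (3,5) (5,3) (5,4)

Derivation:
(1,2): flips 1 -> legal
(1,5): no bracket -> illegal
(2,5): flips 2 -> legal
(3,4): flips 2 -> legal
(3,5): flips 2 -> legal
(4,2): no bracket -> illegal
(4,5): no bracket -> illegal
(5,2): no bracket -> illegal
(5,3): flips 4 -> legal
(5,4): flips 1 -> legal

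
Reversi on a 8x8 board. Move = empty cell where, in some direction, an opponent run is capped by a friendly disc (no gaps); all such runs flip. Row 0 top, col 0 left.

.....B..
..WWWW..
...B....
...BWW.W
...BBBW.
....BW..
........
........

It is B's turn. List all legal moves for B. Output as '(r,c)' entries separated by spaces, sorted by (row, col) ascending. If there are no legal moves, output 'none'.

Answer: (0,1) (0,3) (2,4) (2,5) (2,6) (3,6) (4,7) (5,6) (6,5) (6,6)

Derivation:
(0,1): flips 1 -> legal
(0,2): no bracket -> illegal
(0,3): flips 1 -> legal
(0,4): no bracket -> illegal
(0,6): no bracket -> illegal
(1,1): no bracket -> illegal
(1,6): no bracket -> illegal
(2,1): no bracket -> illegal
(2,2): no bracket -> illegal
(2,4): flips 1 -> legal
(2,5): flips 3 -> legal
(2,6): flips 1 -> legal
(2,7): no bracket -> illegal
(3,6): flips 2 -> legal
(4,7): flips 1 -> legal
(5,6): flips 1 -> legal
(5,7): no bracket -> illegal
(6,4): no bracket -> illegal
(6,5): flips 1 -> legal
(6,6): flips 1 -> legal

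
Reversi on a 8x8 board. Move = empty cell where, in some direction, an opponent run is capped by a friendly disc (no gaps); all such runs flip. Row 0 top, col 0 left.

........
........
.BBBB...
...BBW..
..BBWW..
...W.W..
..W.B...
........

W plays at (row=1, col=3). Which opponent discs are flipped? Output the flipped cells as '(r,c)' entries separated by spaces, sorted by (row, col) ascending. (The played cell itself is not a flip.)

Answer: (2,3) (2,4) (3,3) (4,3)

Derivation:
Dir NW: first cell '.' (not opp) -> no flip
Dir N: first cell '.' (not opp) -> no flip
Dir NE: first cell '.' (not opp) -> no flip
Dir W: first cell '.' (not opp) -> no flip
Dir E: first cell '.' (not opp) -> no flip
Dir SW: opp run (2,2), next='.' -> no flip
Dir S: opp run (2,3) (3,3) (4,3) capped by W -> flip
Dir SE: opp run (2,4) capped by W -> flip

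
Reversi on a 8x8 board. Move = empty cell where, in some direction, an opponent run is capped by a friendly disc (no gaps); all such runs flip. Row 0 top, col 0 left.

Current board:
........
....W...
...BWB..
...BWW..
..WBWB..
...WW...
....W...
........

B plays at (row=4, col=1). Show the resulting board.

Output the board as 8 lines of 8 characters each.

Place B at (4,1); scan 8 dirs for brackets.
Dir NW: first cell '.' (not opp) -> no flip
Dir N: first cell '.' (not opp) -> no flip
Dir NE: first cell '.' (not opp) -> no flip
Dir W: first cell '.' (not opp) -> no flip
Dir E: opp run (4,2) capped by B -> flip
Dir SW: first cell '.' (not opp) -> no flip
Dir S: first cell '.' (not opp) -> no flip
Dir SE: first cell '.' (not opp) -> no flip
All flips: (4,2)

Answer: ........
....W...
...BWB..
...BWW..
.BBBWB..
...WW...
....W...
........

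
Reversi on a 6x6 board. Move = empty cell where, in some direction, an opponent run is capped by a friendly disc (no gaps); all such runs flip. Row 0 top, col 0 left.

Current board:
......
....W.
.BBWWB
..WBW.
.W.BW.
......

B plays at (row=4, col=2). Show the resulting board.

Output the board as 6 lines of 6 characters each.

Answer: ......
....W.
.BBWWB
..BBW.
.WBBW.
......

Derivation:
Place B at (4,2); scan 8 dirs for brackets.
Dir NW: first cell '.' (not opp) -> no flip
Dir N: opp run (3,2) capped by B -> flip
Dir NE: first cell 'B' (not opp) -> no flip
Dir W: opp run (4,1), next='.' -> no flip
Dir E: first cell 'B' (not opp) -> no flip
Dir SW: first cell '.' (not opp) -> no flip
Dir S: first cell '.' (not opp) -> no flip
Dir SE: first cell '.' (not opp) -> no flip
All flips: (3,2)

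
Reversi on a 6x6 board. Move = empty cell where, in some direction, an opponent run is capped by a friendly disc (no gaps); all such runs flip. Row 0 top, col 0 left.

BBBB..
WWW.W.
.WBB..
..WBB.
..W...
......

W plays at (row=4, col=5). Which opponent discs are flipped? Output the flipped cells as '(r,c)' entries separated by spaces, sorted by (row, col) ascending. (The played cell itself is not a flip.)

Dir NW: opp run (3,4) (2,3) capped by W -> flip
Dir N: first cell '.' (not opp) -> no flip
Dir NE: edge -> no flip
Dir W: first cell '.' (not opp) -> no flip
Dir E: edge -> no flip
Dir SW: first cell '.' (not opp) -> no flip
Dir S: first cell '.' (not opp) -> no flip
Dir SE: edge -> no flip

Answer: (2,3) (3,4)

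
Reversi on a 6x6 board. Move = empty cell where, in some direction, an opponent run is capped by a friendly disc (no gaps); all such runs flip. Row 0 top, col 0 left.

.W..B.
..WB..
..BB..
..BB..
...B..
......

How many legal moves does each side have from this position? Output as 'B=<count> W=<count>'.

Answer: B=2 W=3

Derivation:
-- B to move --
(0,0): no bracket -> illegal
(0,2): flips 1 -> legal
(0,3): no bracket -> illegal
(1,0): no bracket -> illegal
(1,1): flips 1 -> legal
(2,1): no bracket -> illegal
B mobility = 2
-- W to move --
(0,2): no bracket -> illegal
(0,3): no bracket -> illegal
(0,5): no bracket -> illegal
(1,1): no bracket -> illegal
(1,4): flips 1 -> legal
(1,5): no bracket -> illegal
(2,1): no bracket -> illegal
(2,4): no bracket -> illegal
(3,1): no bracket -> illegal
(3,4): flips 1 -> legal
(4,1): no bracket -> illegal
(4,2): flips 2 -> legal
(4,4): no bracket -> illegal
(5,2): no bracket -> illegal
(5,3): no bracket -> illegal
(5,4): no bracket -> illegal
W mobility = 3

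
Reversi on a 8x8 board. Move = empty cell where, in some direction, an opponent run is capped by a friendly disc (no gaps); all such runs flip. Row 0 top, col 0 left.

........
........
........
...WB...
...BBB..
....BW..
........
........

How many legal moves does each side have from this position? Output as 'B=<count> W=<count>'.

-- B to move --
(2,2): flips 1 -> legal
(2,3): flips 1 -> legal
(2,4): no bracket -> illegal
(3,2): flips 1 -> legal
(4,2): no bracket -> illegal
(4,6): no bracket -> illegal
(5,6): flips 1 -> legal
(6,4): no bracket -> illegal
(6,5): flips 1 -> legal
(6,6): flips 1 -> legal
B mobility = 6
-- W to move --
(2,3): no bracket -> illegal
(2,4): no bracket -> illegal
(2,5): no bracket -> illegal
(3,2): no bracket -> illegal
(3,5): flips 2 -> legal
(3,6): no bracket -> illegal
(4,2): no bracket -> illegal
(4,6): no bracket -> illegal
(5,2): no bracket -> illegal
(5,3): flips 2 -> legal
(5,6): no bracket -> illegal
(6,3): no bracket -> illegal
(6,4): no bracket -> illegal
(6,5): no bracket -> illegal
W mobility = 2

Answer: B=6 W=2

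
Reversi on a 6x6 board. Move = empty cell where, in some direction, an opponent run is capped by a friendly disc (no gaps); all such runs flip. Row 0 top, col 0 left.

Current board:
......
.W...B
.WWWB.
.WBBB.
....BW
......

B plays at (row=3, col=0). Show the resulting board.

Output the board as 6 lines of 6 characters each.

Place B at (3,0); scan 8 dirs for brackets.
Dir NW: edge -> no flip
Dir N: first cell '.' (not opp) -> no flip
Dir NE: opp run (2,1), next='.' -> no flip
Dir W: edge -> no flip
Dir E: opp run (3,1) capped by B -> flip
Dir SW: edge -> no flip
Dir S: first cell '.' (not opp) -> no flip
Dir SE: first cell '.' (not opp) -> no flip
All flips: (3,1)

Answer: ......
.W...B
.WWWB.
BBBBB.
....BW
......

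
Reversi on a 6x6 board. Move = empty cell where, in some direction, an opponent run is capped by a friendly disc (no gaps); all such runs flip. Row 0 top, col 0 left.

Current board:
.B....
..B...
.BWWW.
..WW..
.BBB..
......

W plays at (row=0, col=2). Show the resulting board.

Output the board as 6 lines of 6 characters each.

Answer: .BW...
..W...
.BWWW.
..WW..
.BBB..
......

Derivation:
Place W at (0,2); scan 8 dirs for brackets.
Dir NW: edge -> no flip
Dir N: edge -> no flip
Dir NE: edge -> no flip
Dir W: opp run (0,1), next='.' -> no flip
Dir E: first cell '.' (not opp) -> no flip
Dir SW: first cell '.' (not opp) -> no flip
Dir S: opp run (1,2) capped by W -> flip
Dir SE: first cell '.' (not opp) -> no flip
All flips: (1,2)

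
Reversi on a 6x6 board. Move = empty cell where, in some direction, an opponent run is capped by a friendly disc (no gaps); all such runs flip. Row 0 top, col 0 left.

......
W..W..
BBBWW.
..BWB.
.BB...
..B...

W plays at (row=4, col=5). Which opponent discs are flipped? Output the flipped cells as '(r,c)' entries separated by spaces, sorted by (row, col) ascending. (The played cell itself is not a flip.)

Answer: (3,4)

Derivation:
Dir NW: opp run (3,4) capped by W -> flip
Dir N: first cell '.' (not opp) -> no flip
Dir NE: edge -> no flip
Dir W: first cell '.' (not opp) -> no flip
Dir E: edge -> no flip
Dir SW: first cell '.' (not opp) -> no flip
Dir S: first cell '.' (not opp) -> no flip
Dir SE: edge -> no flip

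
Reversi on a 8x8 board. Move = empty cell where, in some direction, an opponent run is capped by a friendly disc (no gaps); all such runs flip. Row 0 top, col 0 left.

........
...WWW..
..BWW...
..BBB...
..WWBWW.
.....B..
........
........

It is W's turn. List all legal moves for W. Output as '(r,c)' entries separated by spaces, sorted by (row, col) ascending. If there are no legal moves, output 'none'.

Answer: (1,2) (2,1) (2,5) (3,1) (4,1) (5,4) (6,4) (6,5)

Derivation:
(1,1): no bracket -> illegal
(1,2): flips 2 -> legal
(2,1): flips 2 -> legal
(2,5): flips 1 -> legal
(3,1): flips 1 -> legal
(3,5): no bracket -> illegal
(4,1): flips 1 -> legal
(5,3): no bracket -> illegal
(5,4): flips 2 -> legal
(5,6): no bracket -> illegal
(6,4): flips 1 -> legal
(6,5): flips 1 -> legal
(6,6): no bracket -> illegal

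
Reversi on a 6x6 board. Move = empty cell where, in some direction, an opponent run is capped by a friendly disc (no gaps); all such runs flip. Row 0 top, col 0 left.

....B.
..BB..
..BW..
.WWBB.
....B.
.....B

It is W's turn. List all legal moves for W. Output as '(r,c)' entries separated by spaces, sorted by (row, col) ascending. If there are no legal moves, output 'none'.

Answer: (0,1) (0,2) (0,3) (2,1) (3,5) (4,3) (4,5)

Derivation:
(0,1): flips 1 -> legal
(0,2): flips 2 -> legal
(0,3): flips 1 -> legal
(0,5): no bracket -> illegal
(1,1): no bracket -> illegal
(1,4): no bracket -> illegal
(1,5): no bracket -> illegal
(2,1): flips 1 -> legal
(2,4): no bracket -> illegal
(2,5): no bracket -> illegal
(3,5): flips 2 -> legal
(4,2): no bracket -> illegal
(4,3): flips 1 -> legal
(4,5): flips 1 -> legal
(5,3): no bracket -> illegal
(5,4): no bracket -> illegal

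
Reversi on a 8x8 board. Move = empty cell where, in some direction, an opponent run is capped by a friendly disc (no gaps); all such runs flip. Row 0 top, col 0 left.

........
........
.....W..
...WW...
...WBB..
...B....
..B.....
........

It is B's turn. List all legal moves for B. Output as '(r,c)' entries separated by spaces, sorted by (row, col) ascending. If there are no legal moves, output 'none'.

Answer: (2,2) (2,3) (2,4) (4,2)

Derivation:
(1,4): no bracket -> illegal
(1,5): no bracket -> illegal
(1,6): no bracket -> illegal
(2,2): flips 1 -> legal
(2,3): flips 3 -> legal
(2,4): flips 1 -> legal
(2,6): no bracket -> illegal
(3,2): no bracket -> illegal
(3,5): no bracket -> illegal
(3,6): no bracket -> illegal
(4,2): flips 1 -> legal
(5,2): no bracket -> illegal
(5,4): no bracket -> illegal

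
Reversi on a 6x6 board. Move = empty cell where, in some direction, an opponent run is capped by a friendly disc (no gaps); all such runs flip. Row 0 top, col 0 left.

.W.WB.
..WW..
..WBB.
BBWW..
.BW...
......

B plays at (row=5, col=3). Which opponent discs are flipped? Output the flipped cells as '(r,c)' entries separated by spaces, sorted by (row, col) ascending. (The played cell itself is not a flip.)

Answer: (4,2)

Derivation:
Dir NW: opp run (4,2) capped by B -> flip
Dir N: first cell '.' (not opp) -> no flip
Dir NE: first cell '.' (not opp) -> no flip
Dir W: first cell '.' (not opp) -> no flip
Dir E: first cell '.' (not opp) -> no flip
Dir SW: edge -> no flip
Dir S: edge -> no flip
Dir SE: edge -> no flip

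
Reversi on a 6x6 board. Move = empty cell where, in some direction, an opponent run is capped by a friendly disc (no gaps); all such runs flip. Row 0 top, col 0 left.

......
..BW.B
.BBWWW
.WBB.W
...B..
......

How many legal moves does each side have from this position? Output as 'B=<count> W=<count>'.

-- B to move --
(0,2): no bracket -> illegal
(0,3): flips 2 -> legal
(0,4): flips 1 -> legal
(1,4): flips 2 -> legal
(2,0): no bracket -> illegal
(3,0): flips 1 -> legal
(3,4): flips 1 -> legal
(4,0): flips 1 -> legal
(4,1): flips 1 -> legal
(4,2): no bracket -> illegal
(4,4): no bracket -> illegal
(4,5): flips 2 -> legal
B mobility = 8
-- W to move --
(0,1): flips 1 -> legal
(0,2): no bracket -> illegal
(0,3): no bracket -> illegal
(0,4): no bracket -> illegal
(0,5): flips 1 -> legal
(1,0): no bracket -> illegal
(1,1): flips 2 -> legal
(1,4): no bracket -> illegal
(2,0): flips 2 -> legal
(3,0): no bracket -> illegal
(3,4): flips 2 -> legal
(4,1): flips 1 -> legal
(4,2): flips 1 -> legal
(4,4): no bracket -> illegal
(5,2): no bracket -> illegal
(5,3): flips 2 -> legal
(5,4): no bracket -> illegal
W mobility = 8

Answer: B=8 W=8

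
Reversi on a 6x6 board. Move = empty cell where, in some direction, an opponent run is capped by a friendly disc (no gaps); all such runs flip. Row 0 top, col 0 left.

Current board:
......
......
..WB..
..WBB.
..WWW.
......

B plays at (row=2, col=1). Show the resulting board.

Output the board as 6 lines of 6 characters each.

Answer: ......
......
.BBB..
..WBB.
..WWW.
......

Derivation:
Place B at (2,1); scan 8 dirs for brackets.
Dir NW: first cell '.' (not opp) -> no flip
Dir N: first cell '.' (not opp) -> no flip
Dir NE: first cell '.' (not opp) -> no flip
Dir W: first cell '.' (not opp) -> no flip
Dir E: opp run (2,2) capped by B -> flip
Dir SW: first cell '.' (not opp) -> no flip
Dir S: first cell '.' (not opp) -> no flip
Dir SE: opp run (3,2) (4,3), next='.' -> no flip
All flips: (2,2)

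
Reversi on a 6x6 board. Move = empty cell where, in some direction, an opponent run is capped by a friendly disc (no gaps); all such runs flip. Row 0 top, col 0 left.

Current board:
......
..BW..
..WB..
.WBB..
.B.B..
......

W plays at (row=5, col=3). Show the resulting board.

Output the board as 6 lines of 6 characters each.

Place W at (5,3); scan 8 dirs for brackets.
Dir NW: first cell '.' (not opp) -> no flip
Dir N: opp run (4,3) (3,3) (2,3) capped by W -> flip
Dir NE: first cell '.' (not opp) -> no flip
Dir W: first cell '.' (not opp) -> no flip
Dir E: first cell '.' (not opp) -> no flip
Dir SW: edge -> no flip
Dir S: edge -> no flip
Dir SE: edge -> no flip
All flips: (2,3) (3,3) (4,3)

Answer: ......
..BW..
..WW..
.WBW..
.B.W..
...W..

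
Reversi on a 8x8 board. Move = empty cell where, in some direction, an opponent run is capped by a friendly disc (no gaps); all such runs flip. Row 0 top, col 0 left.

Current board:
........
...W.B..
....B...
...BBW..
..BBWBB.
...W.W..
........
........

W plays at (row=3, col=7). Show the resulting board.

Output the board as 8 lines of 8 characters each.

Answer: ........
...W.B..
....B...
...BBW.W
..BBWBW.
...W.W..
........
........

Derivation:
Place W at (3,7); scan 8 dirs for brackets.
Dir NW: first cell '.' (not opp) -> no flip
Dir N: first cell '.' (not opp) -> no flip
Dir NE: edge -> no flip
Dir W: first cell '.' (not opp) -> no flip
Dir E: edge -> no flip
Dir SW: opp run (4,6) capped by W -> flip
Dir S: first cell '.' (not opp) -> no flip
Dir SE: edge -> no flip
All flips: (4,6)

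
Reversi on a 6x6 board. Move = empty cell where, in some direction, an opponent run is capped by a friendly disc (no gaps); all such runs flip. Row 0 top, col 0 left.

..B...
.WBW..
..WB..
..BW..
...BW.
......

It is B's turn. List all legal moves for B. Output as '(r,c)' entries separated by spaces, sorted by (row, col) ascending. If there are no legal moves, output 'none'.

Answer: (0,3) (1,0) (1,4) (2,0) (2,1) (2,4) (3,4) (4,5)

Derivation:
(0,0): no bracket -> illegal
(0,1): no bracket -> illegal
(0,3): flips 1 -> legal
(0,4): no bracket -> illegal
(1,0): flips 1 -> legal
(1,4): flips 1 -> legal
(2,0): flips 1 -> legal
(2,1): flips 1 -> legal
(2,4): flips 1 -> legal
(3,1): no bracket -> illegal
(3,4): flips 1 -> legal
(3,5): no bracket -> illegal
(4,2): no bracket -> illegal
(4,5): flips 1 -> legal
(5,3): no bracket -> illegal
(5,4): no bracket -> illegal
(5,5): no bracket -> illegal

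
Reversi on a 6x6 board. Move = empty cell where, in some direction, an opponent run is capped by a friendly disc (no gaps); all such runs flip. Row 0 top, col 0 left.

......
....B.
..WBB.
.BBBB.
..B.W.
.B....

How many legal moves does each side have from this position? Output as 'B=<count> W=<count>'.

-- B to move --
(1,1): flips 1 -> legal
(1,2): flips 1 -> legal
(1,3): flips 1 -> legal
(2,1): flips 1 -> legal
(3,5): no bracket -> illegal
(4,3): no bracket -> illegal
(4,5): no bracket -> illegal
(5,3): no bracket -> illegal
(5,4): flips 1 -> legal
(5,5): flips 1 -> legal
B mobility = 6
-- W to move --
(0,3): no bracket -> illegal
(0,4): flips 3 -> legal
(0,5): no bracket -> illegal
(1,2): no bracket -> illegal
(1,3): no bracket -> illegal
(1,5): no bracket -> illegal
(2,0): no bracket -> illegal
(2,1): no bracket -> illegal
(2,5): flips 2 -> legal
(3,0): no bracket -> illegal
(3,5): no bracket -> illegal
(4,0): flips 1 -> legal
(4,1): no bracket -> illegal
(4,3): no bracket -> illegal
(4,5): no bracket -> illegal
(5,0): no bracket -> illegal
(5,2): flips 2 -> legal
(5,3): no bracket -> illegal
W mobility = 4

Answer: B=6 W=4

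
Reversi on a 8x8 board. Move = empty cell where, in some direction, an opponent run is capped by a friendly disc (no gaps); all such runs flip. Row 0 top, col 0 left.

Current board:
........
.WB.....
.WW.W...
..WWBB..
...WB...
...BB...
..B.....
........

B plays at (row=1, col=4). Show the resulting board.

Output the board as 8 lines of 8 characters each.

Answer: ........
.WB.B...
.WW.B...
..WWBB..
...WB...
...BB...
..B.....
........

Derivation:
Place B at (1,4); scan 8 dirs for brackets.
Dir NW: first cell '.' (not opp) -> no flip
Dir N: first cell '.' (not opp) -> no flip
Dir NE: first cell '.' (not opp) -> no flip
Dir W: first cell '.' (not opp) -> no flip
Dir E: first cell '.' (not opp) -> no flip
Dir SW: first cell '.' (not opp) -> no flip
Dir S: opp run (2,4) capped by B -> flip
Dir SE: first cell '.' (not opp) -> no flip
All flips: (2,4)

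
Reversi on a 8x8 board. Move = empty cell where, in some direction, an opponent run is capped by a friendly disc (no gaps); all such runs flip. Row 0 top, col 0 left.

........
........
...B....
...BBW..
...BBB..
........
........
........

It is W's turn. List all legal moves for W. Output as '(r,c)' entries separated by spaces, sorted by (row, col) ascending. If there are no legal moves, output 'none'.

(1,2): no bracket -> illegal
(1,3): no bracket -> illegal
(1,4): no bracket -> illegal
(2,2): no bracket -> illegal
(2,4): no bracket -> illegal
(2,5): no bracket -> illegal
(3,2): flips 2 -> legal
(3,6): no bracket -> illegal
(4,2): no bracket -> illegal
(4,6): no bracket -> illegal
(5,2): no bracket -> illegal
(5,3): flips 1 -> legal
(5,4): no bracket -> illegal
(5,5): flips 1 -> legal
(5,6): no bracket -> illegal

Answer: (3,2) (5,3) (5,5)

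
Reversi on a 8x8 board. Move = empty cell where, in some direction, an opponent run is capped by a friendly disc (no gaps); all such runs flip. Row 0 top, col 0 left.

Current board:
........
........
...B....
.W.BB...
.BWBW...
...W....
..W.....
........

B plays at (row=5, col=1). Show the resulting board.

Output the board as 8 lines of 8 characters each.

Answer: ........
........
...B....
.W.BB...
.BBBW...
.B.W....
..W.....
........

Derivation:
Place B at (5,1); scan 8 dirs for brackets.
Dir NW: first cell '.' (not opp) -> no flip
Dir N: first cell 'B' (not opp) -> no flip
Dir NE: opp run (4,2) capped by B -> flip
Dir W: first cell '.' (not opp) -> no flip
Dir E: first cell '.' (not opp) -> no flip
Dir SW: first cell '.' (not opp) -> no flip
Dir S: first cell '.' (not opp) -> no flip
Dir SE: opp run (6,2), next='.' -> no flip
All flips: (4,2)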